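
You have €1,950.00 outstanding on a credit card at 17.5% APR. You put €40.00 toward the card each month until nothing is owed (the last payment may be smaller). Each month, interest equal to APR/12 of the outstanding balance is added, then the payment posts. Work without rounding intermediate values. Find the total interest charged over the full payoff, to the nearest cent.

Monthly rate r = 17.5%/12 = 1.45833% = 0.0145833.
Payoff takes n = ⌈−ln(1 − rB₀/P)/ln(1+r)⌉ = ⌈85.724⌉ = 86 payments; the last is €29.01.
Total paid = 85·€40.00 + €29.01 = €3,429.01.
Total interest = total paid − principal = €3,429.01 − €1,950.00 = €1,479.01.

€1,479.01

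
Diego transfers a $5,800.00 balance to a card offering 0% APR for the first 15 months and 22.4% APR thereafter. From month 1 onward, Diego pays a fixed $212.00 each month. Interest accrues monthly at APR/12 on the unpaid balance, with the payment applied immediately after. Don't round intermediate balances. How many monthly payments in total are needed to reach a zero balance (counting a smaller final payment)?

30 months

Promo months 1–15 at r₀ = 0%/12 = 0; months 16+ at r₁ = 22.4%/12 = 0.0186667.
After month 15 (no interest yet): B = $5,800.00 − 15·$212.00 = $2,620.00.
Then at r₁ with $212.00/mo: n₂ = −ln(1 − r₁·B/P)/ln(1+r₁) ≈ 14.18 → 15 more payments.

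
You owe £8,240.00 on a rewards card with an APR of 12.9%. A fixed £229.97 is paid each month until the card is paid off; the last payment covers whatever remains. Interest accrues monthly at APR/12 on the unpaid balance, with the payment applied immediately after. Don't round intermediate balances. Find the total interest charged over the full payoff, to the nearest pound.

Monthly rate r = 12.9%/12 = 1.075% = 0.01075.
Payoff takes n = ⌈−ln(1 − rB₀/P)/ln(1+r)⌉ = ⌈45.492⌉ = 46 payments; the last is £113.40.
Total paid = 45·£229.97 + £113.40 = £10,462.05.
Total interest = total paid − principal = £10,462.05 − £8,240.00 = £2,222.05.

£2,222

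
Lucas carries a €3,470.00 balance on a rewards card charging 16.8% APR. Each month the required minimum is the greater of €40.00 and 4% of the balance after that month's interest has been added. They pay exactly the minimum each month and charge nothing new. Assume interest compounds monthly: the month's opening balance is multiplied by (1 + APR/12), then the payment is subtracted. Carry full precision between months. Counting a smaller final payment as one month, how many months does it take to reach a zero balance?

78 months

Monthly rate r = 16.8%/12 = 1.4% = 0.014.
While 4% of the post-interest balance exceeds €40.00, each month B ← (B·(1+r))·(1 − 0.04), i.e. B shrinks by the factor (1+r)·0.96 = 0.97344.
This holds for months 1–47. Entering month 48 the balance is €979.18; 4% of the post-interest balance is now below €40.00, so the flat €40.00 minimum applies from here.
From month 48 a fixed €40.00 at rate r clears €979.18 in 31 more payments. Total: 47 + 31 = 78 months.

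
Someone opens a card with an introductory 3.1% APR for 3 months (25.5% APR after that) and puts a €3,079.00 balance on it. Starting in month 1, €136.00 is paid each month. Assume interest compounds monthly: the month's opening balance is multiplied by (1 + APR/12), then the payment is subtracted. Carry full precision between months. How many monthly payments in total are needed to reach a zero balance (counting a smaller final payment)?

29 payments

Promo months 1–3 at r₀ = 3.1%/12 = 0.00258333; months 4+ at r₁ = 25.5%/12 = 0.02125.
After month 3: iterate B ← B·(1+r₀) − €136.00 for 3 months → €2,693.87.
Then at r₁ with €136.00/mo: n₂ = −ln(1 − r₁·B/P)/ln(1+r₁) ≈ 25.98 → 26 more payments.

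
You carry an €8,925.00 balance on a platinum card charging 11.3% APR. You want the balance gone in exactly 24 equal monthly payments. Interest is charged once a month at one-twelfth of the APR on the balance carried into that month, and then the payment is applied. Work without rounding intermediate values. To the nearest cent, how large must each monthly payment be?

€417.22

Monthly rate r = 11.3%/12 = 0.941667% = 0.00941667.
Level-payment amortization: P = B₀·r / (1 − (1+r)^(−n)) = 8925.00·0.00941667 / (1 − 1.00942^(−24)).
Denominator 1 − (1+r)^(−24) = 0.201437905.
P = 84.0438 / 0.201437905 ≈ 417.22.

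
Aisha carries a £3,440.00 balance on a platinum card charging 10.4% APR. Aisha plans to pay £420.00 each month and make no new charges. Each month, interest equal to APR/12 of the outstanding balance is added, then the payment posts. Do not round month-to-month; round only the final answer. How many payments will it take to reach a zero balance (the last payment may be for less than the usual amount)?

Monthly rate r = 10.4%/12 = 0.866667% = 0.00866667.
Recurrence: B ← B·(1+r) − £420.00.
Month 1: interest £29.81; balance after payment £3,049.81.
Month 2: interest £26.43; balance after payment £2,656.25.
Closed form: n = −ln(1 − rB₀/P)/ln(1+r) = −ln(0.92902)/ln(1.00867) ≈ 8.532, so the balance reaches zero during payment 9.

9 payments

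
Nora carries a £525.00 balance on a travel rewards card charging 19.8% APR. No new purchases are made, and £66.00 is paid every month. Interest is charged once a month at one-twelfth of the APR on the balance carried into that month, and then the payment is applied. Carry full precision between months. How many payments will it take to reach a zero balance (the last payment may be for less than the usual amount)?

9 months

Monthly rate r = 19.8%/12 = 1.65% = 0.0165.
Recurrence: B ← B·(1+r) − £66.00.
Month 1: interest £8.66; balance after payment £467.66.
Month 2: interest £7.72; balance after payment £409.38.
Closed form: n = −ln(1 − rB₀/P)/ln(1+r) = −ln(0.86875)/ln(1.0165) ≈ 8.597, so the balance reaches zero during payment 9.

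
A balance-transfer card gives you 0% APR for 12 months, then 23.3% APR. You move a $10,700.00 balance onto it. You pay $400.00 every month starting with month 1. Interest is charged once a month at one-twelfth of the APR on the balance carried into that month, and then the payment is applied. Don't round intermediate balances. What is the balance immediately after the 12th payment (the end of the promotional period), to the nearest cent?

Promo months 1–12 at r₀ = 0%/12 = 0; months 13+ at r₁ = 23.3%/12 = 0.0194167.
After month 12 (no interest yet): B = $10,700.00 − 12·$400.00 = $5,900.00.

$5,900.00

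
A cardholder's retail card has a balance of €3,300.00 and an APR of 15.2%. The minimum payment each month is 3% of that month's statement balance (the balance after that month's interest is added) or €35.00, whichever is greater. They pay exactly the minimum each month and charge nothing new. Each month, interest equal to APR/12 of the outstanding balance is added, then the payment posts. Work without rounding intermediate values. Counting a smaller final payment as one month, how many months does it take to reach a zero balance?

102 months

Monthly rate r = 15.2%/12 = 1.26667% = 0.0126667.
While 3% of the post-interest balance exceeds €35.00, each month B ← (B·(1+r))·(1 − 0.03), i.e. B shrinks by the factor (1+r)·0.97 = 0.98229.
This holds for months 1–59. Entering month 60 the balance is €1,149.66; 3% of the post-interest balance is now below €35.00, so the flat €35.00 minimum applies from here.
From month 60 a fixed €35.00 at rate r clears €1,149.66 in 43 more payments. Total: 59 + 43 = 102 months.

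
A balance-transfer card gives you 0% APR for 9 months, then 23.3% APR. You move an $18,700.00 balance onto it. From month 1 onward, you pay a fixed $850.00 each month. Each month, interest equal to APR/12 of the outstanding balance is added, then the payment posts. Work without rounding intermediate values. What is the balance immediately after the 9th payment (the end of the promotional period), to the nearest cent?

Promo months 1–9 at r₀ = 0%/12 = 0; months 10+ at r₁ = 23.3%/12 = 0.0194167.
After month 9 (no interest yet): B = $18,700.00 − 9·$850.00 = $11,050.00.

$11,050.00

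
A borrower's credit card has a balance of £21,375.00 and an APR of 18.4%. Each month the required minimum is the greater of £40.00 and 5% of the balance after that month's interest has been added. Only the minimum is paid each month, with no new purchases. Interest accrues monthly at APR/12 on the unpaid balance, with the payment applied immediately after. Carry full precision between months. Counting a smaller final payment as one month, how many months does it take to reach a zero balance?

116 months

Monthly rate r = 18.4%/12 = 1.53333% = 0.0153333.
While 5% of the post-interest balance exceeds £40.00, each month B ← (B·(1+r))·(1 − 0.05), i.e. B shrinks by the factor (1+r)·0.95 = 0.96457.
This holds for months 1–92. Entering month 93 the balance is £773.52; 5% of the post-interest balance is now below £40.00, so the flat £40.00 minimum applies from here.
From month 93 a fixed £40.00 at rate r clears £773.52 in 24 more payments. Total: 92 + 24 = 116 months.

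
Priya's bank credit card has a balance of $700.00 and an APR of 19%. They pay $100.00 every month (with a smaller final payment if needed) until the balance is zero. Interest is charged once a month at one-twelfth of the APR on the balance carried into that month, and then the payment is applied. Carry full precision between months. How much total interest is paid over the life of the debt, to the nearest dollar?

$48

Monthly rate r = 19%/12 = 1.58333% = 0.0158333.
Payoff takes n = ⌈−ln(1 − rB₀/P)/ln(1+r)⌉ = ⌈7.478⌉ = 8 payments; the last is $47.97.
Total paid = 7·$100.00 + $47.97 = $747.97.
Total interest = total paid − principal = $747.97 − $700.00 = $47.97.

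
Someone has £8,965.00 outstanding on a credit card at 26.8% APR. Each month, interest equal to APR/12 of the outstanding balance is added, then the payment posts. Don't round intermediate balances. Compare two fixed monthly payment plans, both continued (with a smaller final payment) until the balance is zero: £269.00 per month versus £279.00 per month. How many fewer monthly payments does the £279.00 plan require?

4 fewer payments

Monthly rate r = 26.8%/12 = 2.23333% = 0.0223333.
At £269.00/mo: n = ⌈−ln(1 − rB₀/P)/ln(1+r)⌉ = 62 payments (last £200.67); total interest = total paid − £8,965.00 = £7,644.67.
At £279.00/mo: 58 payments (last £70.54); total interest £7,008.54.
Payments saved = 62 − 58 = 4.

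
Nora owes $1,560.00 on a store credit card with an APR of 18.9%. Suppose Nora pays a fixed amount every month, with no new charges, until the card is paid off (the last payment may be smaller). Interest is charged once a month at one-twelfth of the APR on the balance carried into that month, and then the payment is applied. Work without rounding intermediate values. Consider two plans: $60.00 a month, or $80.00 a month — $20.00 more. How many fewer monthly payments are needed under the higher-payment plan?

Monthly rate r = 18.9%/12 = 1.575% = 0.01575.
At $60.00/mo: n = ⌈−ln(1 − rB₀/P)/ln(1+r)⌉ = 34 payments (last $42.66); total interest = total paid − $1,560.00 = $462.66.
At $80.00/mo: 24 payments (last $38.44); total interest $318.44.
Payments saved = 34 − 24 = 10.

10 fewer payments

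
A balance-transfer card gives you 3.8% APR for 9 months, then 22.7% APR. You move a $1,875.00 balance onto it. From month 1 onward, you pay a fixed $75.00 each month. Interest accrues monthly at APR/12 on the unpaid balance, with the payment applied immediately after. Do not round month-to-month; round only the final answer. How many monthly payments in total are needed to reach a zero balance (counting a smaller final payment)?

Promo months 1–9 at r₀ = 3.8%/12 = 0.00316667; months 10+ at r₁ = 22.7%/12 = 0.0189167.
After month 9: iterate B ← B·(1+r₀) − $75.00 for 9 months → $1,245.51.
Then at r₁ with $75.00/mo: n₂ = −ln(1 − r₁·B/P)/ln(1+r₁) ≈ 20.12 → 21 more payments.

30 months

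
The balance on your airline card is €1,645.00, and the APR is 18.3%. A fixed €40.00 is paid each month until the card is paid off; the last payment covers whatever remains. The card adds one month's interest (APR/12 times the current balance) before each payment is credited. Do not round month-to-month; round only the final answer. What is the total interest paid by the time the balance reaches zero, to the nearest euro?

Monthly rate r = 18.3%/12 = 1.525% = 0.01525.
Payoff takes n = ⌈−ln(1 − rB₀/P)/ln(1+r)⌉ = ⌈65.187⌉ = 66 payments; the last is €7.52.
Total paid = 65·€40.00 + €7.52 = €2,607.52.
Total interest = total paid − principal = €2,607.52 − €1,645.00 = €962.52.

€963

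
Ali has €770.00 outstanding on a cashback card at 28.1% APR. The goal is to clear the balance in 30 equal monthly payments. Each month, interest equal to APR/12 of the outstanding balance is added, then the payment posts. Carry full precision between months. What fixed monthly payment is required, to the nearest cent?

€36.02

Monthly rate r = 28.1%/12 = 2.34167% = 0.0234167.
Level-payment amortization: P = B₀·r / (1 − (1+r)^(−n)) = 770.00·0.0234167 / (1 − 1.02342^(−30)).
Denominator 1 − (1+r)^(−30) = 0.500626559.
P = 18.0308 / 0.500626559 ≈ 36.02.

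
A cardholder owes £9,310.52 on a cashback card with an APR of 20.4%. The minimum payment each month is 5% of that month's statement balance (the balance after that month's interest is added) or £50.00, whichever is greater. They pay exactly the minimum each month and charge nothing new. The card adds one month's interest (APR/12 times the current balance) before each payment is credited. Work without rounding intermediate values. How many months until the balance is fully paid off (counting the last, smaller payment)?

Monthly rate r = 20.4%/12 = 1.7% = 0.017.
While 5% of the post-interest balance exceeds £50.00, each month B ← (B·(1+r))·(1 − 0.05), i.e. B shrinks by the factor (1+r)·0.95 = 0.96615.
This holds for months 1–66. Entering month 67 the balance is £959.21; 5% of the post-interest balance is now below £50.00, so the flat £50.00 minimum applies from here.
From month 67 a fixed £50.00 at rate r clears £959.21 in 24 more payments. Total: 66 + 24 = 90 months.

90 months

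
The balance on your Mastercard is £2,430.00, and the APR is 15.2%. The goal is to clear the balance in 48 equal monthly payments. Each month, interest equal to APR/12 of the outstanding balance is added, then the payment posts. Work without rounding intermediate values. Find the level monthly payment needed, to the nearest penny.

£67.88

Monthly rate r = 15.2%/12 = 1.26667% = 0.0126667.
Level-payment amortization: P = B₀·r / (1 − (1+r)^(−n)) = 2430.00·0.0126667 / (1 − 1.01267^(−48)).
Denominator 1 − (1+r)^(−48) = 0.453478453.
P = 30.78 / 0.453478453 ≈ 67.88.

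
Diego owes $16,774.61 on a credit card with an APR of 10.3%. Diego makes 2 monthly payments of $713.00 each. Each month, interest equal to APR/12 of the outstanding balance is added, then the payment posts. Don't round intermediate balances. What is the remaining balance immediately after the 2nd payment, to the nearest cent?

Monthly rate r = 10.3%/12 = 0.858333% = 0.00858333.
Each month: B ← B·(1+r) − $713.00.
Month 1: interest $143.98; balance after payment $16,205.59.
Month 2: interest $139.10; balance after payment $15,631.69.

$15,631.69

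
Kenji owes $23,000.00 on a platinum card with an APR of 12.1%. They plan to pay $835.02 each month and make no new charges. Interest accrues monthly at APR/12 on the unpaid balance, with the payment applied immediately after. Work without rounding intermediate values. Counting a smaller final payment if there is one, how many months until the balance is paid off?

33 months

Monthly rate r = 12.1%/12 = 1.00833% = 0.0100833.
Recurrence: B ← B·(1+r) − $835.02.
Month 1: interest $231.92; balance after payment $22,396.90.
Month 2: interest $225.84; balance after payment $21,787.71.
Closed form: n = −ln(1 − rB₀/P)/ln(1+r) = −ln(0.72226)/ln(1.01008) ≈ 32.430, so the balance reaches zero during payment 33.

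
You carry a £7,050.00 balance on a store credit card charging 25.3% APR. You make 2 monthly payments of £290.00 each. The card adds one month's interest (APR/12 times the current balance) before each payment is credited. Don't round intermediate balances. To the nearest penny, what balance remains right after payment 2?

Monthly rate r = 25.3%/12 = 2.10833% = 0.0210833.
Each month: B ← B·(1+r) − £290.00.
Month 1: interest £148.64; balance after payment £6,908.64.
Month 2: interest £145.66; balance after payment £6,764.29.

£6,764.29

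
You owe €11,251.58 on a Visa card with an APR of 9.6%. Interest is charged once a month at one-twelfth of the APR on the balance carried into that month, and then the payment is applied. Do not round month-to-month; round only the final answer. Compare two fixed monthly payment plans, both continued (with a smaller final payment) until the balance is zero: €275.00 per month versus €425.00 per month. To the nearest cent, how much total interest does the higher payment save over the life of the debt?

Monthly rate r = 9.6%/12 = 0.8% = 0.008.
At €275.00/mo: n = ⌈−ln(1 − rB₀/P)/ln(1+r)⌉ = 50 payments (last €208.77); total interest = total paid − €11,251.58 = €2,432.19.
At €425.00/mo: 30 payments (last €369.26); total interest €1,442.68.
Interest saved = €2,432.19 − €1,442.68 = €989.51.

€989.51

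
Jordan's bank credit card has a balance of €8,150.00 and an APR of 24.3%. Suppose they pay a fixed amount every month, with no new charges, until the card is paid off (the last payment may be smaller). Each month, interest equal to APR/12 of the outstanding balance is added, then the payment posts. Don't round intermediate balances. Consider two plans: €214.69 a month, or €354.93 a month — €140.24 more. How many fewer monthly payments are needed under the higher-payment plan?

42 fewer payments

Monthly rate r = 24.3%/12 = 2.025% = 0.02025.
At €214.69/mo: n = ⌈−ln(1 − rB₀/P)/ln(1+r)⌉ = 74 payments (last €7.19); total interest = total paid − €8,150.00 = €7,529.56.
At €354.93/mo: 32 payments (last €71.10); total interest €2,923.93.
Payments saved = 74 − 32 = 42.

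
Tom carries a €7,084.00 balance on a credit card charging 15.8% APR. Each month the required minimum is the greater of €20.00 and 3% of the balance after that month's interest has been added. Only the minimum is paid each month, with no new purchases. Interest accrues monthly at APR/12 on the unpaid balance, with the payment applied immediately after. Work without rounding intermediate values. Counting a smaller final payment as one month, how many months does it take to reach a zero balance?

Monthly rate r = 15.8%/12 = 1.31667% = 0.0131667.
While 3% of the post-interest balance exceeds €20.00, each month B ← (B·(1+r))·(1 − 0.03), i.e. B shrinks by the factor (1+r)·0.97 = 0.98277.
This holds for months 1–137. Entering month 138 the balance is €655.07; 3% of the post-interest balance is now below €20.00, so the flat €20.00 minimum applies from here.
From month 138 a fixed €20.00 at rate r clears €655.07 in 44 more payments. Total: 137 + 44 = 181 months.

181 months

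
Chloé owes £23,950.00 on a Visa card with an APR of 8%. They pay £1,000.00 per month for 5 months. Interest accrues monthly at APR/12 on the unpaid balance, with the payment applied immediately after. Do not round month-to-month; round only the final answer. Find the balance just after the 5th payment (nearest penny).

Monthly rate r = 8%/12 = 0.666667% = 0.00666667.
Each month: B ← B·(1+r) − £1,000.00.
Month 1: interest £159.67; balance after payment £23,109.67.
Month 2: interest £154.06; balance after payment £22,263.73.
Month 3: interest £148.42; balance after payment £21,412.16.
Month 4: interest £142.75; balance after payment £20,554.90.
Month 5: interest £137.03; balance after payment £19,691.94.

£19,691.94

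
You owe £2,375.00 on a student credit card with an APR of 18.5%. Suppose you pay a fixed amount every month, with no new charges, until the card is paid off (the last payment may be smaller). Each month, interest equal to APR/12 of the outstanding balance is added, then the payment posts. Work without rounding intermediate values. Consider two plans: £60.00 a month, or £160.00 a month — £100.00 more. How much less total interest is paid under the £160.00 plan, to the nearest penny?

£977.68

Monthly rate r = 18.5%/12 = 1.54167% = 0.0154167.
At £60.00/mo: n = ⌈−ln(1 − rB₀/P)/ln(1+r)⌉ = 62 payments (last £35.37); total interest = total paid − £2,375.00 = £1,320.37.
At £160.00/mo: 17 payments (last £157.69); total interest £342.69.
Interest saved = £1,320.37 − £342.69 = £977.68.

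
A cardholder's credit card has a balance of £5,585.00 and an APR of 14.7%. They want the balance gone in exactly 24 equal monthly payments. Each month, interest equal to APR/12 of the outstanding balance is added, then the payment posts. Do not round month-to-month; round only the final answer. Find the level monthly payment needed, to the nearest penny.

Monthly rate r = 14.7%/12 = 1.225% = 0.01225.
Level-payment amortization: P = B₀·r / (1 − (1+r)^(−n)) = 5585.00·0.01225 / (1 − 1.01225^(−24)).
Denominator 1 − (1+r)^(−24) = 0.253391123.
P = 68.4162 / 0.253391123 ≈ 270.00.

£270.00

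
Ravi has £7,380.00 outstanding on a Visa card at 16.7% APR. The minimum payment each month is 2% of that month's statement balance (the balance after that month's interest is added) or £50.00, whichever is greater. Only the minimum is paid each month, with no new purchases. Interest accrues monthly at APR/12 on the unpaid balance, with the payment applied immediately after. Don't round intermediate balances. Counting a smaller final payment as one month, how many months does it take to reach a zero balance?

Monthly rate r = 16.7%/12 = 1.39167% = 0.0139167.
While 2% of the post-interest balance exceeds £50.00, each month B ← (B·(1+r))·(1 − 0.02), i.e. B shrinks by the factor (1+r)·0.98 = 0.99364.
This holds for months 1–172. Entering month 173 the balance is £2,462.24; 2% of the post-interest balance is now below £50.00, so the flat £50.00 minimum applies from here.
From month 173 a fixed £50.00 at rate r clears £2,462.24 in 84 more payments. Total: 172 + 84 = 256 months.

256 months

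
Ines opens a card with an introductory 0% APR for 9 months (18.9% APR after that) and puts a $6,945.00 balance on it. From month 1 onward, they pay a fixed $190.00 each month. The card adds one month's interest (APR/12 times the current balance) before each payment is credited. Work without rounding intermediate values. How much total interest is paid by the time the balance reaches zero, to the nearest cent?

$1,684.37

Promo months 1–9 at r₀ = 0%/12 = 0; months 10+ at r₁ = 18.9%/12 = 0.01575.
After month 9 (no interest yet): B = $6,945.00 − 9·$190.00 = $5,235.00.
Then at r₁ with $190.00/mo: n₂ = −ln(1 − r₁·B/P)/ln(1+r₁) ≈ 36.42 → 37 more payments.
Total paid = 45·$190.00 + $79.37 = $8,629.37; interest = $8,629.37 − $6,945.00 = $1,684.37.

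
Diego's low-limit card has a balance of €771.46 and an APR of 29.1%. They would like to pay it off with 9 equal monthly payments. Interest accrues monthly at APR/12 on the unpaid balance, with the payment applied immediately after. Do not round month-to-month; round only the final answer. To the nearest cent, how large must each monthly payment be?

€96.44

Monthly rate r = 29.1%/12 = 2.425% = 0.02425.
Level-payment amortization: P = B₀·r / (1 − (1+r)^(−n)) = 771.46·0.02425 / (1 − 1.02425^(−9)).
Denominator 1 − (1+r)^(−9) = 0.193979205.
P = 18.7079 / 0.193979205 ≈ 96.44.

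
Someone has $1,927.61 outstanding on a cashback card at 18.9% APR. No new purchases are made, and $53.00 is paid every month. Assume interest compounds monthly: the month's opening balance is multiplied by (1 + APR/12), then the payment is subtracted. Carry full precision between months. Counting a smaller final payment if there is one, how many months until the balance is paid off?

55 months

Monthly rate r = 18.9%/12 = 1.575% = 0.01575.
Recurrence: B ← B·(1+r) − $53.00.
Month 1: interest $30.36; balance after payment $1,904.97.
Month 2: interest $30.00; balance after payment $1,881.97.
Closed form: n = −ln(1 − rB₀/P)/ln(1+r) = −ln(0.42717)/ln(1.01575) ≈ 54.428, so the balance reaches zero during payment 55.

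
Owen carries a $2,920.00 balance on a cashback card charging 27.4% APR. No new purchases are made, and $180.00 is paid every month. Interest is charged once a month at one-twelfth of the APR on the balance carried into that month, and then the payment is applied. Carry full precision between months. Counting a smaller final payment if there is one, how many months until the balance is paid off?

Monthly rate r = 27.4%/12 = 2.28333% = 0.0228333.
Recurrence: B ← B·(1+r) − $180.00.
Month 1: interest $66.67; balance after payment $2,806.67.
Month 2: interest $64.09; balance after payment $2,690.76.
Closed form: n = −ln(1 − rB₀/P)/ln(1+r) = −ln(0.62959)/ln(1.02283) ≈ 20.494, so the balance reaches zero during payment 21.

21 payments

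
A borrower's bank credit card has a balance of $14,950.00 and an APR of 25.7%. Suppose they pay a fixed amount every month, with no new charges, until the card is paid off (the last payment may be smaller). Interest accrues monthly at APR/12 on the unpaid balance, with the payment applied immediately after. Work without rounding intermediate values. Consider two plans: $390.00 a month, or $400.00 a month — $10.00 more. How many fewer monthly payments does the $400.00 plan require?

5 fewer payments

Monthly rate r = 25.7%/12 = 2.14167% = 0.0214167.
At $390.00/mo: n = ⌈−ln(1 − rB₀/P)/ln(1+r)⌉ = 82 payments (last $70.17); total interest = total paid − $14,950.00 = $16,710.17.
At $400.00/mo: 77 payments (last $22.84); total interest $15,472.84.
Payments saved = 82 − 77 = 5.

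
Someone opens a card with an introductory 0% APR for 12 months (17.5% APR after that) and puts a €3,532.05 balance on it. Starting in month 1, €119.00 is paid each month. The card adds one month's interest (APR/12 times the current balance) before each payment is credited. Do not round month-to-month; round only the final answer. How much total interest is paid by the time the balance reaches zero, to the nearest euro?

€347

Promo months 1–12 at r₀ = 0%/12 = 0; months 13+ at r₁ = 17.5%/12 = 0.0145833.
After month 12 (no interest yet): B = €3,532.05 − 12·€119.00 = €2,104.05.
Then at r₁ with €119.00/mo: n₂ = −ln(1 − r₁·B/P)/ln(1+r₁) ≈ 20.60 → 21 more payments.
Total paid = 32·€119.00 + €71.24 = €3,879.24; interest = €3,879.24 − €3,532.05 = €347.19.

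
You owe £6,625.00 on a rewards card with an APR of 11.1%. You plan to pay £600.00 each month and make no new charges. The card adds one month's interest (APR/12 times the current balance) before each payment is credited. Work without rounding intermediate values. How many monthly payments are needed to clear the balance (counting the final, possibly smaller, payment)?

12 payments

Monthly rate r = 11.1%/12 = 0.925% = 0.00925.
Recurrence: B ← B·(1+r) − £600.00.
Month 1: interest £61.28; balance after payment £6,086.28.
Month 2: interest £56.30; balance after payment £5,542.58.
Closed form: n = −ln(1 − rB₀/P)/ln(1+r) = −ln(0.89786)/ln(1.00925) ≈ 11.701, so the balance reaches zero during payment 12.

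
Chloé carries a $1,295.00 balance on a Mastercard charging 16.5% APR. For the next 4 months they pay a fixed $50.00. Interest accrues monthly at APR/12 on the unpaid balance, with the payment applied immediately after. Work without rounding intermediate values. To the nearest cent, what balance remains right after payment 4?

$1,163.54

Monthly rate r = 16.5%/12 = 1.375% = 0.01375.
Each month: B ← B·(1+r) − $50.00.
Month 1: interest $17.81; balance after payment $1,262.81.
Month 2: interest $17.36; balance after payment $1,230.17.
Month 3: interest $16.91; balance after payment $1,197.08.
Month 4: interest $16.46; balance after payment $1,163.54.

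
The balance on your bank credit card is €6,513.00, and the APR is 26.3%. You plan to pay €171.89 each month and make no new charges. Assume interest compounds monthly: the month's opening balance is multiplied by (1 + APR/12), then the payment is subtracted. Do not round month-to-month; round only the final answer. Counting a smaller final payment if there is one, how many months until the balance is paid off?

82 months

Monthly rate r = 26.3%/12 = 2.19167% = 0.0219167.
Recurrence: B ← B·(1+r) − €171.89.
Month 1: interest €142.74; balance after payment €6,483.85.
Month 2: interest €142.10; balance after payment €6,454.07.
Closed form: n = −ln(1 − rB₀/P)/ln(1+r) = −ln(0.16957)/ln(1.02192) ≈ 81.850, so the balance reaches zero during payment 82.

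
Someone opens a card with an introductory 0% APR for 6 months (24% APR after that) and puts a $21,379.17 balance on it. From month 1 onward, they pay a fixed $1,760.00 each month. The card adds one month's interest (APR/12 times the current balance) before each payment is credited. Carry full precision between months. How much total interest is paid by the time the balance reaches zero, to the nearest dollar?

$844

Promo months 1–6 at r₀ = 0%/12 = 0; months 7+ at r₁ = 24%/12 = 0.02.
After month 6 (no interest yet): B = $21,379.17 − 6·$1,760.00 = $10,819.17.
Then at r₁ with $1,760.00/mo: n₂ = −ln(1 − r₁·B/P)/ln(1+r₁) ≈ 6.62 → 7 more payments.
Total paid = 12·$1,760.00 + $1,103.49 = $22,223.49; interest = $22,223.49 − $21,379.17 = $844.32.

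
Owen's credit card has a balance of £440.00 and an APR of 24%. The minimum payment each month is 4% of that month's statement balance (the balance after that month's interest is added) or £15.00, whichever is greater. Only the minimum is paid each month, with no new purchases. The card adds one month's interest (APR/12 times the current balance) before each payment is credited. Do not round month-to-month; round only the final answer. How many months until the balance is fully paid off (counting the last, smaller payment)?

Monthly rate r = 24%/12 = 2% = 0.02.
While 4% of the post-interest balance exceeds £15.00, each month B ← (B·(1+r))·(1 − 0.04), i.e. B shrinks by the factor (1+r)·0.96 = 0.9792.
This holds for months 1–9. Entering month 10 the balance is £364.16; 4% of the post-interest balance is now below £15.00, so the flat £15.00 minimum applies from here.
From month 10 a fixed £15.00 at rate r clears £364.16 in 34 more payments. Total: 9 + 34 = 43 months.

43 months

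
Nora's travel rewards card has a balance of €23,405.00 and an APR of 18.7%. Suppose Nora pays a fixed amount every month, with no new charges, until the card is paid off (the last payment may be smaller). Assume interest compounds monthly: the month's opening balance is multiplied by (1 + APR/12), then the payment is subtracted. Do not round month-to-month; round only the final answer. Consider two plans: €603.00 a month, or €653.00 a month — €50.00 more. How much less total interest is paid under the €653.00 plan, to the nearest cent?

Monthly rate r = 18.7%/12 = 1.55833% = 0.0155833.
At €603.00/mo: n = ⌈−ln(1 − rB₀/P)/ln(1+r)⌉ = 61 payments (last €28.06); total interest = total paid − €23,405.00 = €12,803.06.
At €653.00/mo: 53 payments (last €574.35); total interest €11,125.35.
Interest saved = €12,803.06 − €11,125.35 = €1,677.71.

€1,677.71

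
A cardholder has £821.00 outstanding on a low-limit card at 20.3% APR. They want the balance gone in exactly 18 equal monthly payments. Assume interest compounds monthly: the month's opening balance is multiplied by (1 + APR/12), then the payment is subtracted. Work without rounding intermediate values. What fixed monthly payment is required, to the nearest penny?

Monthly rate r = 20.3%/12 = 1.69167% = 0.0169167.
Level-payment amortization: P = B₀·r / (1 − (1+r)^(−n)) = 821.00·0.0169167 / (1 − 1.01692^(−18)).
Denominator 1 − (1+r)^(−18) = 0.260627275.
P = 13.8886 / 0.260627275 ≈ 53.29.

£53.29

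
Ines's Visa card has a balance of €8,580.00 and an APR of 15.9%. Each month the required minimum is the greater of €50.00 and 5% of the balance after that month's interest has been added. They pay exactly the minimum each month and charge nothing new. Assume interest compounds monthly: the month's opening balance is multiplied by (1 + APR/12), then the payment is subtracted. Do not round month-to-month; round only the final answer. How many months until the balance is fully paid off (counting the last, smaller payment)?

Monthly rate r = 15.9%/12 = 1.325% = 0.01325.
While 5% of the post-interest balance exceeds €50.00, each month B ← (B·(1+r))·(1 − 0.05), i.e. B shrinks by the factor (1+r)·0.95 = 0.96259.
This holds for months 1–57. Entering month 58 the balance is €976.29; 5% of the post-interest balance is now below €50.00, so the flat €50.00 minimum applies from here.
From month 58 a fixed €50.00 at rate r clears €976.29 in 23 more payments. Total: 57 + 23 = 80 months.

80 months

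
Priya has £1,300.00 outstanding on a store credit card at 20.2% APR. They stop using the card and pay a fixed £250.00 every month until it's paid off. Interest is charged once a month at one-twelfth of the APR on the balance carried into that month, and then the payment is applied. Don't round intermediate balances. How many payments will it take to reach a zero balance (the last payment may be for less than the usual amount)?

6 payments

Monthly rate r = 20.2%/12 = 1.68333% = 0.0168333.
Recurrence: B ← B·(1+r) − £250.00.
Month 1: interest £21.88; balance after payment £1,071.88.
Month 2: interest £18.04; balance after payment £839.93.
Month 3: interest £14.14; balance after payment £604.07.
Month 4: interest £10.17; balance after payment £364.23.
Month 5: interest £6.13; balance after payment £120.37.
Month 6: interest £2.03; balance after payment £0.00.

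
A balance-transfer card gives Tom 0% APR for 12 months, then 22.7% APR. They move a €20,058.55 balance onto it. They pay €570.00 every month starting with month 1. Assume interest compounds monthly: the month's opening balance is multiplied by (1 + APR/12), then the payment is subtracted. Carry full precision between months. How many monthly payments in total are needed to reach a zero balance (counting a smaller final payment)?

43 payments

Promo months 1–12 at r₀ = 0%/12 = 0; months 13+ at r₁ = 22.7%/12 = 0.0189167.
After month 12 (no interest yet): B = €20,058.55 − 12·€570.00 = €13,218.55.
Then at r₁ with €570.00/mo: n₂ = −ln(1 − r₁·B/P)/ln(1+r₁) ≈ 30.82 → 31 more payments.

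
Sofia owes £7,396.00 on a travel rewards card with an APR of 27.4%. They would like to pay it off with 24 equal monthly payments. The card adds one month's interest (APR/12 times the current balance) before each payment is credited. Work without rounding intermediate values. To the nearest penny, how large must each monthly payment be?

Monthly rate r = 27.4%/12 = 2.28333% = 0.0228333.
Level-payment amortization: P = B₀·r / (1 − (1+r)^(−n)) = 7396.00·0.0228333 / (1 − 1.02283^(−24)).
Denominator 1 − (1+r)^(−24) = 0.418321448.
P = 168.875 / 0.418321448 ≈ 403.70.

£403.70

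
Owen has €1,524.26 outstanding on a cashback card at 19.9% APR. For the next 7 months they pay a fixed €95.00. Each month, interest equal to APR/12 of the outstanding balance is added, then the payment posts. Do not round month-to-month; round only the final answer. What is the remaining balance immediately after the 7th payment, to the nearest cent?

Monthly rate r = 19.9%/12 = 1.65833% = 0.0165833.
Each month: B ← B·(1+r) − €95.00.
Month 1: interest €25.28; balance after payment €1,454.54.
Month 2: interest €24.12; balance after payment €1,383.66.
Month 3: interest €22.95; balance after payment €1,311.60.
Month 4: interest €21.75; balance after payment €1,238.35.
Month 5: interest €20.54; balance after payment €1,163.89.
Month 6: interest €19.30; balance after payment €1,088.19.
Month 7: interest €18.05; balance after payment €1,011.24.

€1,011.24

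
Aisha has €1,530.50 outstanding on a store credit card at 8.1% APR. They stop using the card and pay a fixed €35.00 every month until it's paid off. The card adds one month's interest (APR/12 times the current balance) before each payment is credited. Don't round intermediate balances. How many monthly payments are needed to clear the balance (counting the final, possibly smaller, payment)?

52 payments

Monthly rate r = 8.1%/12 = 0.675% = 0.00675.
Recurrence: B ← B·(1+r) − €35.00.
Month 1: interest €10.33; balance after payment €1,505.83.
Month 2: interest €10.16; balance after payment €1,481.00.
Closed form: n = −ln(1 − rB₀/P)/ln(1+r) = −ln(0.70483)/ln(1.00675) ≈ 51.996, so the balance reaches zero during payment 52.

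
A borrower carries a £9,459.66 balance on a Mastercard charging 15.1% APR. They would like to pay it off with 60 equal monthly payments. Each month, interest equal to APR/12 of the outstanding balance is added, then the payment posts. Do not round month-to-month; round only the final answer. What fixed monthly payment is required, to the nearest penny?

£225.54

Monthly rate r = 15.1%/12 = 1.25833% = 0.0125833.
Level-payment amortization: P = B₀·r / (1 − (1+r)^(−n)) = 9459.66·0.0125833 / (1 − 1.01258^(−60)).
Denominator 1 − (1+r)^(−60) = 0.527770068.
P = 119.034 / 0.527770068 ≈ 225.54.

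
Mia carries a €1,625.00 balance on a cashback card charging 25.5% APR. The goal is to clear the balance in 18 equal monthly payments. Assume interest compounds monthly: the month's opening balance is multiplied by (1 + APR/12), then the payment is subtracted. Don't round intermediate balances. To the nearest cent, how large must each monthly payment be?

Monthly rate r = 25.5%/12 = 2.125% = 0.02125.
Level-payment amortization: P = B₀·r / (1 − (1+r)^(−n)) = 1625.00·0.02125 / (1 − 1.02125^(−18)).
Denominator 1 − (1+r)^(−18) = 0.315106967.
P = 34.5312 / 0.315106967 ≈ 109.59.

€109.59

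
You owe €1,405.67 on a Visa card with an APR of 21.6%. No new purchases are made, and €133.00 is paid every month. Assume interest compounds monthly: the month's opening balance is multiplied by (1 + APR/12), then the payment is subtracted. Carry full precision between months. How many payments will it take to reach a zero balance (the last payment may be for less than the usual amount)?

12 payments

Monthly rate r = 21.6%/12 = 1.8% = 0.018.
Recurrence: B ← B·(1+r) − €133.00.
Month 1: interest €25.30; balance after payment €1,297.97.
Month 2: interest €23.36; balance after payment €1,188.34.
Closed form: n = −ln(1 − rB₀/P)/ln(1+r) = −ln(0.80976)/ln(1.018) ≈ 11.828, so the balance reaches zero during payment 12.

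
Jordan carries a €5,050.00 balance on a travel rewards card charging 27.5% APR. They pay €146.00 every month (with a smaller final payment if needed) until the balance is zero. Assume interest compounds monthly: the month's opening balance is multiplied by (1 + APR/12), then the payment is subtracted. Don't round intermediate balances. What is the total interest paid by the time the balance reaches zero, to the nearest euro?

Monthly rate r = 27.5%/12 = 2.29167% = 0.0229167.
Payoff takes n = ⌈−ln(1 − rB₀/P)/ln(1+r)⌉ = ⌈69.442⌉ = 70 payments; the last is €64.96.
Total paid = 69·€146.00 + €64.96 = €10,138.96.
Total interest = total paid − principal = €10,138.96 − €5,050.00 = €5,088.96.

€5,089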